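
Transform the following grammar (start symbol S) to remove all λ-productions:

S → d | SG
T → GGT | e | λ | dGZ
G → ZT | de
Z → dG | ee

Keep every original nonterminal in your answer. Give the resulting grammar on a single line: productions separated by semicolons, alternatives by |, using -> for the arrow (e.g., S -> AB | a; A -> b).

S -> d | SG; G -> Z | ZT | de; T -> e | GG | GGT | dGZ; Z -> dG | ee

Nullable set: {T}.
G -> ZT: T nullable, giving Z | ZT.
Drop T -> λ.
T -> GGT: T nullable, giving GG | GGT.
Unchanged (no nullable symbols): S -> SG; S -> d; G -> de; T -> dGZ; T -> e; Z -> dG; Z -> ee.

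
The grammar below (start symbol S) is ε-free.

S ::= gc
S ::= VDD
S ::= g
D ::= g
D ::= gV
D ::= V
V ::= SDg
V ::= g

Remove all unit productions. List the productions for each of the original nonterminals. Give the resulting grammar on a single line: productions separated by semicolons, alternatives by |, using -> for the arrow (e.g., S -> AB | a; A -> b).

S -> g | gc | VDD; D -> g | gV | SDg; V -> g | SDg

Unit productions: D->V.
Unit pairs (A ⇒* B via units): (D,V).
S: inherits non-unit rules of {S} → VDD | g | gc.
D: inherits non-unit rules of {D, V} → SDg | g | gV.
V: inherits non-unit rules of {V} → SDg | g.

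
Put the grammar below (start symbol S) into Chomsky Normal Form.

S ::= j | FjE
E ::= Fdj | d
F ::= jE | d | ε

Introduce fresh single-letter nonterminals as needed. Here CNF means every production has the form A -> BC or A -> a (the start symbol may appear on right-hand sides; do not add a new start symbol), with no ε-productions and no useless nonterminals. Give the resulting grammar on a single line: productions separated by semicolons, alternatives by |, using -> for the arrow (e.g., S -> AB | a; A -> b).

Nullable: {F}; after ε-elimination: S -> j | jE | FjE; E -> d | dj | Fdj; F -> d | jE.
No unit productions to eliminate.
TERM: introduce A -> d, B -> j and substitute in every rule of length ≥2.
BIN: E -> FAB becomes E -> FC, C -> AB; S -> FBE becomes S -> FD, D -> BE.

S -> j | BE | FD; A -> d; B -> j; C -> AB; D -> BE; E -> d | AB | FC; F -> d | BE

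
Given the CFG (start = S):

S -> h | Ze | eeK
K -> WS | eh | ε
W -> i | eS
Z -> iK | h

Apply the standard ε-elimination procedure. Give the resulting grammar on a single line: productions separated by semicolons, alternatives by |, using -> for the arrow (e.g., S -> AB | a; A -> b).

Nullable set: {K}.
S -> eeK: K nullable, giving ee | eeK.
Drop K -> ε.
Z -> iK: K nullable, giving i | iK.
Unchanged (no nullable symbols): S -> Ze; S -> h; K -> WS; K -> eh; W -> eS; W -> i; Z -> h.

S -> h | Ze | ee | eeK; K -> WS | eh; W -> i | eS; Z -> h | i | iK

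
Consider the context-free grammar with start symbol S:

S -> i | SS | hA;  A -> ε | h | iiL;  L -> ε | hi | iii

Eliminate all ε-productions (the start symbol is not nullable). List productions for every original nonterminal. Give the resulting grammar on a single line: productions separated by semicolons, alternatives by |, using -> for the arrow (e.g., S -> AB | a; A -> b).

S -> h | i | SS | hA; A -> h | ii | iiL; L -> hi | iii

Nullable set: {A, L}.
S -> hA: A nullable, giving h | hA.
Drop A -> ε.
A -> iiL: L nullable, giving ii | iiL.
Drop L -> ε.
Unchanged (no nullable symbols): S -> SS; S -> i; A -> h; L -> hi; L -> iii.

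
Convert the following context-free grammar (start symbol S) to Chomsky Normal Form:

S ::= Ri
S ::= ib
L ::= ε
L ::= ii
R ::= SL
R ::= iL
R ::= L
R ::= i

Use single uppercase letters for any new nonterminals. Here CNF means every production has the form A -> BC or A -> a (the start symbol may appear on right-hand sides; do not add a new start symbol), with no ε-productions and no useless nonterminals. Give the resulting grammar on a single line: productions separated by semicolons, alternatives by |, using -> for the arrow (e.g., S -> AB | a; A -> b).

S -> i | AB | RA; A -> i; B -> b; L -> AA; R -> i | AA | AB | AL | RA | SL

Nullable: {L, R}; after ε-elimination: S -> i | Ri | ib; L -> ii; R -> L | S | i | SL | iL.
After unit-elimination: S -> i | Ri | ib; L -> ii; R -> i | Ri | SL | iL | ib | ii.
TERM: introduce B -> b, A -> i and substitute in every rule of length ≥2.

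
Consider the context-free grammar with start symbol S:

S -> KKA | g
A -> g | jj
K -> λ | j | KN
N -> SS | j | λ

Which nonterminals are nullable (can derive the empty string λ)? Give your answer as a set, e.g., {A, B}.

Directly nullable (have an ε-rule): {K, N}.
Not nullable: A, S — each has a terminal in every rule's right-hand side or depends on a non-nullable symbol.

{K, N}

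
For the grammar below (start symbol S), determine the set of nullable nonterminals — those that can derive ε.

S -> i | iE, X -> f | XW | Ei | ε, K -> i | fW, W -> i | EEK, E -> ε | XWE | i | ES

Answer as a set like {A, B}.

{E, X}

Directly nullable (have an ε-rule): {E, X}.
Not nullable: K, S, W — each has a terminal in every rule's right-hand side or depends on a non-nullable symbol.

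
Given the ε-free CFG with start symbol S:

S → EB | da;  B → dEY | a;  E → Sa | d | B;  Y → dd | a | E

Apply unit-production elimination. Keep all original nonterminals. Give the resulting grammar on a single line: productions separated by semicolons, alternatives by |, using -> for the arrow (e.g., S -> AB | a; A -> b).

S -> EB | da; B -> a | dEY; E -> a | d | Sa | dEY; Y -> a | d | Sa | dd | dEY

Unit productions: E->B, Y->E.
Unit pairs (A ⇒* B via units): (E,B), (Y,B), (Y,E).
S: inherits non-unit rules of {S} → EB | da.
B: inherits non-unit rules of {B} → a | dEY.
E: inherits non-unit rules of {B, E} → Sa | a | d | dEY.
Y: inherits non-unit rules of {B, E, Y} → Sa | a | d | dEY | dd.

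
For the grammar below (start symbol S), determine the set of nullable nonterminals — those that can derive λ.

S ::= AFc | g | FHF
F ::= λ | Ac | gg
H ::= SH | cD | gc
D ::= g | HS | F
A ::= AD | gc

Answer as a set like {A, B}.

{D, F}

Directly nullable (have an ε-rule): {F}.
D is nullable via D -> F (every symbol on the right is already known nullable).
Not nullable: A, H, S — each has a terminal in every rule's right-hand side or depends on a non-nullable symbol.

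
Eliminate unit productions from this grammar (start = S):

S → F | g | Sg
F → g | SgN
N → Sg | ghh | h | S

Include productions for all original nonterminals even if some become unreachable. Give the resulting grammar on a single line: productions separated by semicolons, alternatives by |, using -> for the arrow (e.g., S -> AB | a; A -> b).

S -> g | Sg | SgN; F -> g | SgN; N -> g | h | Sg | SgN | ghh

Unit productions: N->S, S->F.
Unit pairs (A ⇒* B via units): (N,F), (N,S), (S,F).
S: inherits non-unit rules of {F, S} → Sg | SgN | g.
F: inherits non-unit rules of {F} → SgN | g.
N: inherits non-unit rules of {F, N, S} → Sg | SgN | g | ghh | h.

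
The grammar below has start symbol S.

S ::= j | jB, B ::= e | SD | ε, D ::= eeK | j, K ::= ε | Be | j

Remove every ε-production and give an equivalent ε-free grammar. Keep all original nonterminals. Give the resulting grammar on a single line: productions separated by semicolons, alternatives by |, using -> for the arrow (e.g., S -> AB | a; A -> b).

S -> j | jB; B -> e | SD; D -> j | ee | eeK; K -> e | j | Be

Nullable set: {B, K}.
S -> jB: B nullable, giving j | jB.
Drop B -> ε.
D -> eeK: K nullable, giving ee | eeK.
Drop K -> ε.
K -> Be: B nullable, giving Be | e.
Unchanged (no nullable symbols): S -> j; B -> SD; B -> e; D -> j; K -> j.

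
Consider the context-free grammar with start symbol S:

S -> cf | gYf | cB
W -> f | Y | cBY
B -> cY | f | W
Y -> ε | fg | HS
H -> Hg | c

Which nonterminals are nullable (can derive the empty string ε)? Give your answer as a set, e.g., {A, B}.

{B, W, Y}

Directly nullable (have an ε-rule): {Y}.
W is nullable via W -> Y (every symbol on the right is already known nullable).
B is nullable via B -> W (every symbol on the right is already known nullable).
Not nullable: H, S — each has a terminal in every rule's right-hand side or depends on a non-nullable symbol.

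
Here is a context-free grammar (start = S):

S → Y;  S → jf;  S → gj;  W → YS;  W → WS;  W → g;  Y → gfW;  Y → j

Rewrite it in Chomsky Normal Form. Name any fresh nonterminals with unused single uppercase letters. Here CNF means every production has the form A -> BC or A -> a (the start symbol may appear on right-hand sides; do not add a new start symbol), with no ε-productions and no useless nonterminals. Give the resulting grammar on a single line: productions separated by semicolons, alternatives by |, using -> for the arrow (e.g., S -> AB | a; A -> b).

No ε-productions.
After unit-elimination: S -> j | gj | jf | gfW; W -> g | WS | YS; Y -> j | gfW.
TERM: introduce B -> f, A -> g, C -> j and substitute in every rule of length ≥2.
BIN: S -> ABW becomes S -> AD, D -> BW; Y -> ABW becomes Y -> AE, E -> BW.

S -> j | AC | AD | CB; A -> g; B -> f; C -> j; D -> BW; E -> BW; W -> g | WS | YS; Y -> j | AE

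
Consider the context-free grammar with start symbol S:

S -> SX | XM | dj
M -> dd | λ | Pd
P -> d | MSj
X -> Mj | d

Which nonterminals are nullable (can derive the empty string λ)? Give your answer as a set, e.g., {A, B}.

Directly nullable (have an ε-rule): {M}.
Not nullable: P, S, X — each has a terminal in every rule's right-hand side or depends on a non-nullable symbol.

{M}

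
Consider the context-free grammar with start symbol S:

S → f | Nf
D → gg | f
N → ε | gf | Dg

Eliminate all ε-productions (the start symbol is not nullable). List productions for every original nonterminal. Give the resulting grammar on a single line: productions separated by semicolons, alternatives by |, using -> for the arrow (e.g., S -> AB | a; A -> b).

Nullable set: {N}.
S -> Nf: N nullable, giving Nf | f.
Drop N -> ε.
Unchanged (no nullable symbols): S -> f; D -> f; D -> gg; N -> Dg; N -> gf.

S -> f | Nf; D -> f | gg; N -> Dg | gf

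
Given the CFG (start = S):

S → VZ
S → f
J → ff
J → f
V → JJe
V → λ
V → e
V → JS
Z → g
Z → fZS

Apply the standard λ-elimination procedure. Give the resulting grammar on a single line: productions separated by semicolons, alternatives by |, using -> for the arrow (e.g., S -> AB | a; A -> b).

S -> Z | f | VZ; J -> f | ff; V -> e | JS | JJe; Z -> g | fZS

Nullable set: {V}.
S -> VZ: V nullable, giving VZ | Z.
Drop V -> λ.
Unchanged (no nullable symbols): S -> f; J -> f; J -> ff; V -> JJe; V -> JS; V -> e; Z -> fZS; Z -> g.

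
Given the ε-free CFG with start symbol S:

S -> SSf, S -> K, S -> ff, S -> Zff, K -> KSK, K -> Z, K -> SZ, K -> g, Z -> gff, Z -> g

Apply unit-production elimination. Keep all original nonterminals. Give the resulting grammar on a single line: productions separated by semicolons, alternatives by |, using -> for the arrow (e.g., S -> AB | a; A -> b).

S -> g | SZ | ff | KSK | SSf | Zff | gff; K -> g | SZ | KSK | gff; Z -> g | gff

Unit productions: K->Z, S->K.
Unit pairs (A ⇒* B via units): (K,Z), (S,K), (S,Z).
S: inherits non-unit rules of {K, S, Z} → KSK | SSf | SZ | Zff | ff | g | gff.
K: inherits non-unit rules of {K, Z} → KSK | SZ | g | gff.
Z: inherits non-unit rules of {Z} → g | gff.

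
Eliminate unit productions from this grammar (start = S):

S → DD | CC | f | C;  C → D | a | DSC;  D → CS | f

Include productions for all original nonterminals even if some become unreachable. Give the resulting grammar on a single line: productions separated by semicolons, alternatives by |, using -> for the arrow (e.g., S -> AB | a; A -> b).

Unit productions: C->D, S->C.
Unit pairs (A ⇒* B via units): (C,D), (S,C), (S,D).
S: inherits non-unit rules of {C, D, S} → CC | CS | DD | DSC | a | f.
C: inherits non-unit rules of {C, D} → CS | DSC | a | f.
D: inherits non-unit rules of {D} → CS | f.

S -> a | f | CC | CS | DD | DSC; C -> a | f | CS | DSC; D -> f | CS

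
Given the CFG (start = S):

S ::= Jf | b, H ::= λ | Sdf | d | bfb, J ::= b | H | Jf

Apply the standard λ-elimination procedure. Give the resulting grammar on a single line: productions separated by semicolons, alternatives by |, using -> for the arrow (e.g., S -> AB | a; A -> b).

S -> b | f | Jf; H -> d | Sdf | bfb; J -> H | b | f | Jf

Nullable set: {H, J}.
S -> Jf: J nullable, giving Jf | f.
Drop H -> λ.
J -> H: H nullable, giving H.
J -> Jf: J nullable, giving Jf | f.
Unchanged (no nullable symbols): S -> b; H -> Sdf; H -> bfb; H -> d; J -> b.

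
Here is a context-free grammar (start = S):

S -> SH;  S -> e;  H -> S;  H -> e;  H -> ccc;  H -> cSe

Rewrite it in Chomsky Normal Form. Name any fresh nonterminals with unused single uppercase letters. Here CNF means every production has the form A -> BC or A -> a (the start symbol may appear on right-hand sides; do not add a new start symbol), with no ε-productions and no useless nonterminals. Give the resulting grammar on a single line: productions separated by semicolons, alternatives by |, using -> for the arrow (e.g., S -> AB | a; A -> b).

S -> e | SH; A -> c; B -> e; C -> AA; D -> SB; H -> e | AC | AD | SH

No ε-productions.
After unit-elimination: S -> e | SH; H -> e | SH | cSe | ccc.
TERM: introduce A -> c, B -> e and substitute in every rule of length ≥2.
BIN: H -> AAA becomes H -> AC, C -> AA; H -> ASB becomes H -> AD, D -> SB.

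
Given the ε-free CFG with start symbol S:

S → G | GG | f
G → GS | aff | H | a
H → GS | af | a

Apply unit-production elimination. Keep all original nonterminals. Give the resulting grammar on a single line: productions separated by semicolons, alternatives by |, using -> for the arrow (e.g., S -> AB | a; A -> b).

Unit productions: G->H, S->G.
Unit pairs (A ⇒* B via units): (G,H), (S,G), (S,H).
S: inherits non-unit rules of {G, H, S} → GG | GS | a | af | aff | f.
G: inherits non-unit rules of {G, H} → GS | a | af | aff.
H: inherits non-unit rules of {H} → GS | a | af.

S -> a | f | GG | GS | af | aff; G -> a | GS | af | aff; H -> a | GS | af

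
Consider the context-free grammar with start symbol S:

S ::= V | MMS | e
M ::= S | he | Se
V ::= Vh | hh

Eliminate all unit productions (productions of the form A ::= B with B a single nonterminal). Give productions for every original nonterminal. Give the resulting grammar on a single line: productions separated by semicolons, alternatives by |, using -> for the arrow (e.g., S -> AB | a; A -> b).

S -> e | Vh | hh | MMS; M -> e | Se | Vh | he | hh | MMS; V -> Vh | hh

Unit productions: M->S, S->V.
Unit pairs (A ⇒* B via units): (M,S), (M,V), (S,V).
S: inherits non-unit rules of {S, V} → MMS | Vh | e | hh.
M: inherits non-unit rules of {M, S, V} → MMS | Se | Vh | e | he | hh.
V: inherits non-unit rules of {V} → Vh | hh.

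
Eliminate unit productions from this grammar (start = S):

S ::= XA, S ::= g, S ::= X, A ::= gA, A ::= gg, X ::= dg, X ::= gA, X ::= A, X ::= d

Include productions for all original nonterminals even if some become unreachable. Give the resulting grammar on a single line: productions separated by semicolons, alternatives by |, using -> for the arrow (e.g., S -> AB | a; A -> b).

Unit productions: S->X, X->A.
Unit pairs (A ⇒* B via units): (S,A), (S,X), (X,A).
S: inherits non-unit rules of {A, S, X} → XA | d | dg | g | gA | gg.
A: inherits non-unit rules of {A} → gA | gg.
X: inherits non-unit rules of {A, X} → d | dg | gA | gg.

S -> d | g | XA | dg | gA | gg; A -> gA | gg; X -> d | dg | gA | gg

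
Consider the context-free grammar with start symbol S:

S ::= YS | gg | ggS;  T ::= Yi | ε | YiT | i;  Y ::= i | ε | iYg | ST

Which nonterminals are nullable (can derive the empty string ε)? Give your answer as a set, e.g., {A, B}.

{T, Y}

Directly nullable (have an ε-rule): {T, Y}.
Not nullable: S — each has a terminal in every rule's right-hand side or depends on a non-nullable symbol.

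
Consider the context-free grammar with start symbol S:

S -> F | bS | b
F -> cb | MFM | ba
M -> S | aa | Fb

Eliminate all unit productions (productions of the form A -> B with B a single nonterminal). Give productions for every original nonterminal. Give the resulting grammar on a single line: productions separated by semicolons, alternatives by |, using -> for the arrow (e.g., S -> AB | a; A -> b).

Unit productions: M->S, S->F.
Unit pairs (A ⇒* B via units): (M,F), (M,S), (S,F).
S: inherits non-unit rules of {F, S} → MFM | b | bS | ba | cb.
F: inherits non-unit rules of {F} → MFM | ba | cb.
M: inherits non-unit rules of {F, M, S} → Fb | MFM | aa | b | bS | ba | cb.

S -> b | bS | ba | cb | MFM; F -> ba | cb | MFM; M -> b | Fb | aa | bS | ba | cb | MFM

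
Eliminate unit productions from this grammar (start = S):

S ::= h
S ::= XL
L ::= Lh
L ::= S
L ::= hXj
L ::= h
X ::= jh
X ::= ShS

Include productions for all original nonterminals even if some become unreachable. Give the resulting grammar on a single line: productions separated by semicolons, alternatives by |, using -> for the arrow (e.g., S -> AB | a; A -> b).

Unit productions: L->S.
Unit pairs (A ⇒* B via units): (L,S).
S: inherits non-unit rules of {S} → XL | h.
L: inherits non-unit rules of {L, S} → Lh | XL | h | hXj.
X: inherits non-unit rules of {X} → ShS | jh.

S -> h | XL; L -> h | Lh | XL | hXj; X -> jh | ShS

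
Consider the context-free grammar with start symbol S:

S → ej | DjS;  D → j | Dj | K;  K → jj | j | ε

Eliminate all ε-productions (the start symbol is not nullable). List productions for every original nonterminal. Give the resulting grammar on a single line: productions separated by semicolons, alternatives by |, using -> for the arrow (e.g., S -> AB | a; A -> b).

S -> ej | jS | DjS; D -> K | j | Dj; K -> j | jj

Nullable set: {D, K}.
S -> DjS: D nullable, giving DjS | jS.
D -> Dj: D nullable, giving Dj | j.
D -> K: K nullable, giving K.
Drop K -> ε.
Unchanged (no nullable symbols): S -> ej; D -> j; K -> j; K -> jj.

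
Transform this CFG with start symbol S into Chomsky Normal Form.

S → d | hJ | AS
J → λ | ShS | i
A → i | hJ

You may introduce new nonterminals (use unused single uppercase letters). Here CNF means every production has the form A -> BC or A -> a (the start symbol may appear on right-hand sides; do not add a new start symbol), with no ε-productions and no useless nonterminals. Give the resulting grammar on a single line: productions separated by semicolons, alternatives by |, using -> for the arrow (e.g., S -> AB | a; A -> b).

Nullable: {J}; after ε-elimination: S -> d | h | AS | hJ; A -> h | i | hJ; J -> i | ShS.
No unit productions to eliminate.
TERM: introduce B -> h and substitute in every rule of length ≥2.
BIN: J -> SBS becomes J -> SC, C -> BS.

S -> d | h | AS | BJ; A -> h | i | BJ; B -> h; C -> BS; J -> i | SC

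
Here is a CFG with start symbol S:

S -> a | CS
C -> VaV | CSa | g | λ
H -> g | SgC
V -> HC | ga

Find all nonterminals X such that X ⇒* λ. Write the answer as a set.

{C}

Directly nullable (have an ε-rule): {C}.
Not nullable: H, S, V — each has a terminal in every rule's right-hand side or depends on a non-nullable symbol.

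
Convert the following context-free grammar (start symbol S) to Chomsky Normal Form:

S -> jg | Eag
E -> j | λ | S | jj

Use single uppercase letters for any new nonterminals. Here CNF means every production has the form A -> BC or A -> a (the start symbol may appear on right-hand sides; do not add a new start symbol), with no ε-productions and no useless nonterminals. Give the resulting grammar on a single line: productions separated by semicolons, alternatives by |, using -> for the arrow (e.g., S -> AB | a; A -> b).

Nullable: {E}; after ε-elimination: S -> ag | jg | Eag; E -> S | j | jj.
After unit-elimination: S -> ag | jg | Eag; E -> j | ag | jg | jj | Eag.
TERM: introduce A -> a, B -> g, C -> j and substitute in every rule of length ≥2.
BIN: E -> EAB becomes E -> ED, D -> AB; S -> EAB becomes S -> EF, F -> AB.

S -> AB | CB | EF; A -> a; B -> g; C -> j; D -> AB; E -> j | AB | CB | CC | ED; F -> AB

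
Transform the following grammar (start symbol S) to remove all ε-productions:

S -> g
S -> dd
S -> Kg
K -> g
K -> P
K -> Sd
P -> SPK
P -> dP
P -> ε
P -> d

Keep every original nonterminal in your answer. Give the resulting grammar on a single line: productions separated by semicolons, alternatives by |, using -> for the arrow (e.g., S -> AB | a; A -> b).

S -> g | Kg | dd; K -> P | g | Sd; P -> S | d | SK | SP | dP | SPK

Nullable set: {K, P}.
S -> Kg: K nullable, giving Kg | g.
K -> P: P nullable, giving P.
Drop P -> ε.
P -> SPK: P, K nullable, giving S | SK | SP | SPK.
P -> dP: P nullable, giving d | dP.
Unchanged (no nullable symbols): S -> dd; S -> g; K -> Sd; K -> g; P -> d.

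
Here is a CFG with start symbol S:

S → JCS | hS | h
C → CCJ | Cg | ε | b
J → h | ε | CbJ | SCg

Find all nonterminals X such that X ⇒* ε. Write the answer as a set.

{C, J}

Directly nullable (have an ε-rule): {C, J}.
Not nullable: S — each has a terminal in every rule's right-hand side or depends on a non-nullable symbol.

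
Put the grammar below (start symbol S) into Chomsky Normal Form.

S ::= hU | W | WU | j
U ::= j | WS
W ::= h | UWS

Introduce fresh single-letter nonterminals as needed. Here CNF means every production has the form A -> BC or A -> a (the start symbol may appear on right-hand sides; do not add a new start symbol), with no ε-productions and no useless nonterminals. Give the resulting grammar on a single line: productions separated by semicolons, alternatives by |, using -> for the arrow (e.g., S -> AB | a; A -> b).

S -> h | j | AU | UB | WU; A -> h; B -> WS; C -> WS; U -> j | WS; W -> h | UC

No ε-productions.
After unit-elimination: S -> h | j | WU | hU | UWS; U -> j | WS; W -> h | UWS.
TERM: introduce A -> h and substitute in every rule of length ≥2.
BIN: S -> UWS becomes S -> UB, B -> WS; W -> UWS becomes W -> UC, C -> WS.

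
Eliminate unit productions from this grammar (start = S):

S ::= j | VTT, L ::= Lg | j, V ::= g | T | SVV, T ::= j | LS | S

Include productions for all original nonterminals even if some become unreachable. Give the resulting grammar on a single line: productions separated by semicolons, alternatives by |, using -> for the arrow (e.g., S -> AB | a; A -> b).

Unit productions: T->S, V->T.
Unit pairs (A ⇒* B via units): (T,S), (V,S), (V,T).
S: inherits non-unit rules of {S} → VTT | j.
L: inherits non-unit rules of {L} → Lg | j.
T: inherits non-unit rules of {S, T} → LS | VTT | j.
V: inherits non-unit rules of {S, T, V} → LS | SVV | VTT | g | j.

S -> j | VTT; L -> j | Lg; T -> j | LS | VTT; V -> g | j | LS | SVV | VTT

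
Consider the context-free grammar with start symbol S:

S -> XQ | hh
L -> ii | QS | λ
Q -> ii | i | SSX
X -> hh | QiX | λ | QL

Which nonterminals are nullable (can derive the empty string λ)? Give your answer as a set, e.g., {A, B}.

Directly nullable (have an ε-rule): {L, X}.
Not nullable: Q, S — each has a terminal in every rule's right-hand side or depends on a non-nullable symbol.

{L, X}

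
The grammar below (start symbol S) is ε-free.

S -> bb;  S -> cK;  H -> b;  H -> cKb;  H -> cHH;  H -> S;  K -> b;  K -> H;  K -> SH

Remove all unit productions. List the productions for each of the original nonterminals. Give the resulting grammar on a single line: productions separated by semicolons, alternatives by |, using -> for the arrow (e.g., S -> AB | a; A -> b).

Unit productions: H->S, K->H.
Unit pairs (A ⇒* B via units): (H,S), (K,H), (K,S).
S: inherits non-unit rules of {S} → bb | cK.
H: inherits non-unit rules of {H, S} → b | bb | cHH | cK | cKb.
K: inherits non-unit rules of {H, K, S} → SH | b | bb | cHH | cK | cKb.

S -> bb | cK; H -> b | bb | cK | cHH | cKb; K -> b | SH | bb | cK | cHH | cKb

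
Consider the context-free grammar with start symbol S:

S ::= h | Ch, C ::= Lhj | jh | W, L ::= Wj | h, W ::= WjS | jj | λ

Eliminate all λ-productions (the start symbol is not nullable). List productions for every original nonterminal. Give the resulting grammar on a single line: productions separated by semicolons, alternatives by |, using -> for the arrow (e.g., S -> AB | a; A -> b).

Nullable set: {C, W}.
S -> Ch: C nullable, giving Ch | h.
C -> W: W nullable, giving W.
L -> Wj: W nullable, giving Wj | j.
Drop W -> λ.
W -> WjS: W nullable, giving WjS | jS.
Unchanged (no nullable symbols): S -> h; C -> Lhj; C -> jh; L -> h; W -> jj.

S -> h | Ch; C -> W | jh | Lhj; L -> h | j | Wj; W -> jS | jj | WjS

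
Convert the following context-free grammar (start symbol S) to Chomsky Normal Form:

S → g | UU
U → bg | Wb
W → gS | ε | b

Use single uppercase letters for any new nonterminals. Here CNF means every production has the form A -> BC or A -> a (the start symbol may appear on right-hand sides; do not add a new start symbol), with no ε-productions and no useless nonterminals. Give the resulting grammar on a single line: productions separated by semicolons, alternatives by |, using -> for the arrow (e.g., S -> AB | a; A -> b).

S -> g | UU; A -> b; B -> g; U -> b | AB | WA; W -> b | BS

Nullable: {W}; after ε-elimination: S -> g | UU; U -> b | Wb | bg; W -> b | gS.
No unit productions to eliminate.
TERM: introduce A -> b, B -> g and substitute in every rule of length ≥2.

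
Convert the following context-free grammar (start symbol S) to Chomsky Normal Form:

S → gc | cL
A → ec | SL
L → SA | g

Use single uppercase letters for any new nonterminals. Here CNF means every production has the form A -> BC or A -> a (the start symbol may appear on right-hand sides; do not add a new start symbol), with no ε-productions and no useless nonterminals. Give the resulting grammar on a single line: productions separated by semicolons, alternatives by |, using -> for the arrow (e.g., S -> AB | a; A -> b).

No ε-productions.
No unit productions to eliminate.
TERM: introduce C -> c, B -> e, D -> g and substitute in every rule of length ≥2.

S -> CL | DC; A -> BC | SL; B -> e; C -> c; D -> g; L -> g | SA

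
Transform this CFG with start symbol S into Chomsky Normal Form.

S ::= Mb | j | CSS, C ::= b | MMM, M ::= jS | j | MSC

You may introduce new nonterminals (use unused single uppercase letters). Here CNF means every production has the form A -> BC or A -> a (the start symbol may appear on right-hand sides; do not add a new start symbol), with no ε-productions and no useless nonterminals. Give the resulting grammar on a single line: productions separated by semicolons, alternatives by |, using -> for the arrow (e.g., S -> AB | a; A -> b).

No ε-productions.
No unit productions to eliminate.
TERM: introduce B -> b, A -> j and substitute in every rule of length ≥2.
BIN: C -> MMM becomes C -> MD, D -> MM; M -> MSC becomes M -> ME, E -> SC; S -> CSS becomes S -> CF, F -> SS.

S -> j | CF | MB; A -> j; B -> b; C -> b | MD; D -> MM; E -> SC; F -> SS; M -> j | AS | ME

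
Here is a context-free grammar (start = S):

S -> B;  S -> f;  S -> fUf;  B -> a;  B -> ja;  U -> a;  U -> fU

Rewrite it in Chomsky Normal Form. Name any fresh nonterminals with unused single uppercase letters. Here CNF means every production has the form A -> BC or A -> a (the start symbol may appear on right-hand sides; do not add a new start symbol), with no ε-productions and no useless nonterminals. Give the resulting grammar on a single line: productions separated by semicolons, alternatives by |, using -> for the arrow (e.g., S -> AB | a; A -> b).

No ε-productions.
After unit-elimination: S -> a | f | ja | fUf; B -> a | ja; U -> a | fU.
TERM: introduce C -> a, D -> f, A -> j and substitute in every rule of length ≥2.
BIN: S -> DUD becomes S -> DE, E -> UD.
Drop unreachable/unproductive: B.

S -> a | f | AC | DE; A -> j; C -> a; D -> f; E -> UD; U -> a | DU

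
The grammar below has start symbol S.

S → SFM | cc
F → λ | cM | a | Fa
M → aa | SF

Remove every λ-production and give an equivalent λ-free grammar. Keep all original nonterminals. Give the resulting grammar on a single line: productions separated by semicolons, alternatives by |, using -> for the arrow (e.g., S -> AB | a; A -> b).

Nullable set: {F}.
S -> SFM: F nullable, giving SFM | SM.
Drop F -> λ.
F -> Fa: F nullable, giving Fa | a.
M -> SF: F nullable, giving S | SF.
Unchanged (no nullable symbols): S -> cc; F -> a; F -> cM; M -> aa.

S -> SM | cc | SFM; F -> a | Fa | cM; M -> S | SF | aa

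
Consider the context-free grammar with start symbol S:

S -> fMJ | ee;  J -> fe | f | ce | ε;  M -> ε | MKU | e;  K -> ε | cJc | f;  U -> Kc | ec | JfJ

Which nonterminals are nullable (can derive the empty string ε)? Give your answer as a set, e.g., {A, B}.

Directly nullable (have an ε-rule): {J, K, M}.
Not nullable: S, U — each has a terminal in every rule's right-hand side or depends on a non-nullable symbol.

{J, K, M}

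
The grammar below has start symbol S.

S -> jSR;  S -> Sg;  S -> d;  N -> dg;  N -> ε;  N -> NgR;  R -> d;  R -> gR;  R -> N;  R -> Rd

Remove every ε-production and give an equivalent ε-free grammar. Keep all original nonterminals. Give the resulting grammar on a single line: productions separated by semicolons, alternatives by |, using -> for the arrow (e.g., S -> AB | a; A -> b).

Nullable set: {N, R}.
S -> jSR: R nullable, giving jS | jSR.
Drop N -> ε.
N -> NgR: N, R nullable, giving Ng | NgR | g | gR.
R -> N: N nullable, giving N.
R -> Rd: R nullable, giving Rd | d.
R -> gR: R nullable, giving g | gR.
Unchanged (no nullable symbols): S -> Sg; S -> d; N -> dg; R -> d.

S -> d | Sg | jS | jSR; N -> g | Ng | dg | gR | NgR; R -> N | d | g | Rd | gR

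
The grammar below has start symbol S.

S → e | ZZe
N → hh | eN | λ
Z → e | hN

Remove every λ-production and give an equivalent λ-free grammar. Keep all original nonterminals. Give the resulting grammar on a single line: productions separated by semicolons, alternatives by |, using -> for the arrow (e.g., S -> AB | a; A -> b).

S -> e | ZZe; N -> e | eN | hh; Z -> e | h | hN

Nullable set: {N}.
Drop N -> λ.
N -> eN: N nullable, giving e | eN.
Z -> hN: N nullable, giving h | hN.
Unchanged (no nullable symbols): S -> ZZe; S -> e; N -> hh; Z -> e.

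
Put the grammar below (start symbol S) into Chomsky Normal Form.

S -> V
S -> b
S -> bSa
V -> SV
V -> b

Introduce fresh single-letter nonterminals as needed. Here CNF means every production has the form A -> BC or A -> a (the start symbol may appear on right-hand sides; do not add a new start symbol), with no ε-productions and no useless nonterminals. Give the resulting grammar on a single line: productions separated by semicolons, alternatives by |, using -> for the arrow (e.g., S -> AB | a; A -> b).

S -> b | AC | SV; A -> b; B -> a; C -> SB; V -> b | SV

No ε-productions.
After unit-elimination: S -> b | SV | bSa; V -> b | SV.
TERM: introduce B -> a, A -> b and substitute in every rule of length ≥2.
BIN: S -> ASB becomes S -> AC, C -> SB.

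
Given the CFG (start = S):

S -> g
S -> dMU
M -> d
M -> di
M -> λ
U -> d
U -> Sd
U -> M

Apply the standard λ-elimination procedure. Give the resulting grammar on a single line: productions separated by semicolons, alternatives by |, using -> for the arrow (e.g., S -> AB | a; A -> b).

S -> d | g | dM | dU | dMU; M -> d | di; U -> M | d | Sd

Nullable set: {M, U}.
S -> dMU: M, U nullable, giving d | dM | dMU | dU.
Drop M -> λ.
U -> M: M nullable, giving M.
Unchanged (no nullable symbols): S -> g; M -> d; M -> di; U -> Sd; U -> d.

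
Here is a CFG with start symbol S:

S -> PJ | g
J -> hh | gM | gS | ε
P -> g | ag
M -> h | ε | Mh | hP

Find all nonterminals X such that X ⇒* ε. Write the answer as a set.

{J, M}

Directly nullable (have an ε-rule): {J, M}.
Not nullable: P, S — each has a terminal in every rule's right-hand side or depends on a non-nullable symbol.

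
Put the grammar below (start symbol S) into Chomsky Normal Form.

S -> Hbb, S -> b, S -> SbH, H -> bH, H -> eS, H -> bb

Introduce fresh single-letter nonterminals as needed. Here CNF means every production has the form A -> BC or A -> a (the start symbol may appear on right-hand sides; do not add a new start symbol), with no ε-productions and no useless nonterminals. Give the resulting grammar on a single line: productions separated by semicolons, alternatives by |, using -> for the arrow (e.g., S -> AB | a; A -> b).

S -> b | HC | SD; A -> b; B -> e; C -> AA; D -> AH; H -> AA | AH | BS

No ε-productions.
No unit productions to eliminate.
TERM: introduce A -> b, B -> e and substitute in every rule of length ≥2.
BIN: S -> HAA becomes S -> HC, C -> AA; S -> SAH becomes S -> SD, D -> AH.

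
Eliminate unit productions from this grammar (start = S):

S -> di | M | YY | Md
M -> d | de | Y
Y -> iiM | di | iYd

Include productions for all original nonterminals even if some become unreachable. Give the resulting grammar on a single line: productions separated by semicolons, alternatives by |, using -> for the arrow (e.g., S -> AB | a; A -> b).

S -> d | Md | YY | de | di | iYd | iiM; M -> d | de | di | iYd | iiM; Y -> di | iYd | iiM

Unit productions: M->Y, S->M.
Unit pairs (A ⇒* B via units): (M,Y), (S,M), (S,Y).
S: inherits non-unit rules of {M, S, Y} → Md | YY | d | de | di | iYd | iiM.
M: inherits non-unit rules of {M, Y} → d | de | di | iYd | iiM.
Y: inherits non-unit rules of {Y} → di | iYd | iiM.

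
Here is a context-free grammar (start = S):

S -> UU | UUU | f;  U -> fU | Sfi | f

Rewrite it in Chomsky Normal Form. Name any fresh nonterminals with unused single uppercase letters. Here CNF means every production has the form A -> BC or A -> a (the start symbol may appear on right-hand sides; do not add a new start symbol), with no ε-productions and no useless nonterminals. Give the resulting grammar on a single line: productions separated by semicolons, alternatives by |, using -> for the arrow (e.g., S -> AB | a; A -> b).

No ε-productions.
No unit productions to eliminate.
TERM: introduce A -> f, B -> i and substitute in every rule of length ≥2.
BIN: S -> UUU becomes S -> UC, C -> UU; U -> SAB becomes U -> SD, D -> AB.

S -> f | UC | UU; A -> f; B -> i; C -> UU; D -> AB; U -> f | AU | SD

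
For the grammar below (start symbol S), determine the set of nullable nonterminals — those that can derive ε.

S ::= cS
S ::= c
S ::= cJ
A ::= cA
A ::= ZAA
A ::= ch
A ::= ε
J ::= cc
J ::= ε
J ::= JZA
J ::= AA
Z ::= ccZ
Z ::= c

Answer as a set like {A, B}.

Directly nullable (have an ε-rule): {A, J}.
Not nullable: S, Z — each has a terminal in every rule's right-hand side or depends on a non-nullable symbol.

{A, J}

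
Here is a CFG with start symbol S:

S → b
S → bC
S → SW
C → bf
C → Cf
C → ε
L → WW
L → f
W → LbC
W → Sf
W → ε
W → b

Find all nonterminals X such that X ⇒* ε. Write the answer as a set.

{C, L, W}

Directly nullable (have an ε-rule): {C, W}.
L is nullable via L -> WW (every symbol on the right is already known nullable).
Not nullable: S — each has a terminal in every rule's right-hand side or depends on a non-nullable symbol.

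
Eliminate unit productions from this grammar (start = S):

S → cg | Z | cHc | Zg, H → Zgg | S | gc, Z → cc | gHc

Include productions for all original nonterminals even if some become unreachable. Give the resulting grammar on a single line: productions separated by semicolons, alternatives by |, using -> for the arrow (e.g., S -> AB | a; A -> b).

S -> Zg | cc | cg | cHc | gHc; H -> Zg | cc | cg | gc | Zgg | cHc | gHc; Z -> cc | gHc

Unit productions: H->S, S->Z.
Unit pairs (A ⇒* B via units): (H,S), (H,Z), (S,Z).
S: inherits non-unit rules of {S, Z} → Zg | cHc | cc | cg | gHc.
H: inherits non-unit rules of {H, S, Z} → Zg | Zgg | cHc | cc | cg | gHc | gc.
Z: inherits non-unit rules of {Z} → cc | gHc.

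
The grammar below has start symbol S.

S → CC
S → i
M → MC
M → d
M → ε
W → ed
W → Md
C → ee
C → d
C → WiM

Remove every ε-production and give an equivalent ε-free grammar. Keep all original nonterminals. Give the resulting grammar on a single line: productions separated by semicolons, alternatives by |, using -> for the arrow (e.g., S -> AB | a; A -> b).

S -> i | CC; C -> d | Wi | ee | WiM; M -> C | d | MC; W -> d | Md | ed

Nullable set: {M}.
C -> WiM: M nullable, giving Wi | WiM.
Drop M -> ε.
M -> MC: M nullable, giving C | MC.
W -> Md: M nullable, giving Md | d.
Unchanged (no nullable symbols): S -> CC; S -> i; C -> d; C -> ee; M -> d; W -> ed.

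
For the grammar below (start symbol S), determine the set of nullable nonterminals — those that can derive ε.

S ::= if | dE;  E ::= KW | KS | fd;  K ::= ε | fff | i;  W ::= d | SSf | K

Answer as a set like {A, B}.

{E, K, W}

Directly nullable (have an ε-rule): {K}.
W is nullable via W -> K (every symbol on the right is already known nullable).
E is nullable via E -> KW (every symbol on the right is already known nullable).
Not nullable: S — each has a terminal in every rule's right-hand side or depends on a non-nullable symbol.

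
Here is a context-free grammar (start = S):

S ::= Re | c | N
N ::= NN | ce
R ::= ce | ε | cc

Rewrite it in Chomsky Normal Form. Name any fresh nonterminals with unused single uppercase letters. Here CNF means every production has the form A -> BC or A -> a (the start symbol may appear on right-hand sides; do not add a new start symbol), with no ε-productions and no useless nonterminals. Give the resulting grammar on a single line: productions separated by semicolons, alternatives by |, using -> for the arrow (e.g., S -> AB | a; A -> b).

Nullable: {R}; after ε-elimination: S -> N | c | e | Re; N -> NN | ce; R -> cc | ce.
After unit-elimination: S -> c | e | NN | Re | ce; N -> NN | ce; R -> cc | ce.
TERM: introduce A -> c, B -> e and substitute in every rule of length ≥2.

S -> c | e | AB | NN | RB; A -> c; B -> e; N -> AB | NN; R -> AA | AB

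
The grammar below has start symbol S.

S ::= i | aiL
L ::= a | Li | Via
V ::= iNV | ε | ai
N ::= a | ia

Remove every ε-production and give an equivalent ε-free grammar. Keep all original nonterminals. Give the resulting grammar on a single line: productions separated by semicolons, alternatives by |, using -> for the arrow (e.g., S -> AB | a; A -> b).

S -> i | aiL; L -> a | Li | ia | Via; N -> a | ia; V -> ai | iN | iNV

Nullable set: {V}.
L -> Via: V nullable, giving Via | ia.
Drop V -> ε.
V -> iNV: V nullable, giving iN | iNV.
Unchanged (no nullable symbols): S -> aiL; S -> i; L -> Li; L -> a; N -> a; N -> ia; V -> ai.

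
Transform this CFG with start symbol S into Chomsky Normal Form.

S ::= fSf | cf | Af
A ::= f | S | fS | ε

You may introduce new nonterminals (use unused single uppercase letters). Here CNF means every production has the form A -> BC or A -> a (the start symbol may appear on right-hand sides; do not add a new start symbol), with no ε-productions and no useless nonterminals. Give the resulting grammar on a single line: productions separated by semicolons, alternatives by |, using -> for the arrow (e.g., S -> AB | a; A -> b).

S -> f | AB | BE | CB; A -> f | AB | BD | BS | CB; B -> f; C -> c; D -> SB; E -> SB

Nullable: {A}; after ε-elimination: S -> f | Af | cf | fSf; A -> S | f | fS.
After unit-elimination: S -> f | Af | cf | fSf; A -> f | Af | cf | fS | fSf.
TERM: introduce C -> c, B -> f and substitute in every rule of length ≥2.
BIN: A -> BSB becomes A -> BD, D -> SB; S -> BSB becomes S -> BE, E -> SB.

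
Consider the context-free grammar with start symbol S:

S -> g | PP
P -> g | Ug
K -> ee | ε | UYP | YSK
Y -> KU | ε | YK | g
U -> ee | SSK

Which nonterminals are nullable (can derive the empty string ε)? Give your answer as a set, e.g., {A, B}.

Directly nullable (have an ε-rule): {K, Y}.
Not nullable: P, S, U — each has a terminal in every rule's right-hand side or depends on a non-nullable symbol.

{K, Y}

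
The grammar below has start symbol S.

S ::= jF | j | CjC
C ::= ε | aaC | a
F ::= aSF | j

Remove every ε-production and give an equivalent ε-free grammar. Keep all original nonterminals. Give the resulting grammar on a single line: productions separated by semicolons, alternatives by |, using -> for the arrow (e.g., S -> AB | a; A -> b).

Nullable set: {C}.
S -> CjC: C, C nullable, giving Cj | CjC | j | jC.
Drop C -> ε.
C -> aaC: C nullable, giving aa | aaC.
Unchanged (no nullable symbols): S -> j; S -> jF; C -> a; F -> aSF; F -> j.

S -> j | Cj | jC | jF | CjC; C -> a | aa | aaC; F -> j | aSF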